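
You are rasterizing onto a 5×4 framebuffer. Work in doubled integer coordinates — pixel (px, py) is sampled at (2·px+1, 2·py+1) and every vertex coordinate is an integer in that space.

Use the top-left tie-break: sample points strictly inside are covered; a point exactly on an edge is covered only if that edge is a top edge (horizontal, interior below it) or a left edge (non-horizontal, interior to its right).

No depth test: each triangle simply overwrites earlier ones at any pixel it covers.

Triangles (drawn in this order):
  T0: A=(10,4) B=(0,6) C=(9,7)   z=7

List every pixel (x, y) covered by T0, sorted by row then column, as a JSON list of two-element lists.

T0:
  2·area = 28  (B↔C swapped to make it positive)
  edge (10, 4)→(9, 7): d=(-1,3) right/bottom  bias=-1
  edge (9, 7)→(0, 6): d=(-9,-1) top-left  bias=+0
  edge (0, 6)→(10, 4): d=(10,-2) top-left  bias=+0
    (2,2)@(5, 5): e=[14,14,0] → X  [on edge]
    (3,2)@(7, 5): e=[8,16,4] → X
    (4,2)@(9, 5): e=[2,18,8] → X
    (2,3)@(5, 7): e=[12,-4,20] → .
    (3,3)@(7, 7): e=[6,-2,24] → .
    (4,3)@(9, 7): e=[0,0,28] → .  [on edge]
  covered (3 px):
    . . . . .
    . . . . .
    . . X X X
    . . . . .

Result: [[2,2],[3,2],[4,2]]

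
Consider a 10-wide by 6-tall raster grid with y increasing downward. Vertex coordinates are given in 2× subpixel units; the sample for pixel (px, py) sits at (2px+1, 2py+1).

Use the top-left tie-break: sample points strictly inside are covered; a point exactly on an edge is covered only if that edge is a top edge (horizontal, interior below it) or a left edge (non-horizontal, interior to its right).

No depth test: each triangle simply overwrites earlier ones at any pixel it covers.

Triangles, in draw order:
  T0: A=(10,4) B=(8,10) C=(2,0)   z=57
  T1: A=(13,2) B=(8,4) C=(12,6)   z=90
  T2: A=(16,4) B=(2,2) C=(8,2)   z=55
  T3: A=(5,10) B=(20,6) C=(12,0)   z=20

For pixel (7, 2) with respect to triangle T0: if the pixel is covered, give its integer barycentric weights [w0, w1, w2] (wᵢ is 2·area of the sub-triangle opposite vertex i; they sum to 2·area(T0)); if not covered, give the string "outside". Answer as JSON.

T0:
  2·area = 56
  edge (10, 4)→(8, 10): d=(-2,6) right/bottom  bias=-1
  edge (8, 10)→(2, 0): d=(-6,-10) top-left  bias=+0
  edge (2, 0)→(10, 4): d=(8,4) right/bottom  bias=-1
    (1,0)@(3, 1): e=[48,4,4] → █
    (2,0)@(5, 1): e=[36,24,-4] → ·
    (5,0)@(11, 1): e=[0,84,-28] → ·  [on edge]
    (1,1)@(3, 3): e=[44,-8,20] → ·
    (2,1)@(5, 3): e=[32,12,12] → █
    (3,1)@(7, 3): e=[20,32,4] → █
    (4,1)@(9, 3): e=[8,52,-4] → ·
    (2,2)@(5, 5): e=[28,0,28] → █  [on edge]
    (4,2)@(9, 5): e=[4,40,12] → █
    (5,2)@(11, 5): e=[-8,60,4] → ·
    (2,3)@(5, 7): e=[24,-12,44] → ·
    (3,3)@(7, 7): e=[12,8,36] → █
    (4,3)@(9, 7): e=[0,28,28] → ·  [on edge]
  covered (7 px):
    · █ · · · · · · · ·
    · · █ █ · · · · · ·
    · · █ █ █ · · · · ·
    · · · █ · · · · · ·
    · · · · · · · · · ·
    · · · · · · · · · ·
T1:
  2·area = 18  (B↔C swapped to make it positive)
  edge (13, 2)→(12, 6): d=(-1,4) right/bottom  bias=-1
  edge (12, 6)→(8, 4): d=(-4,-2) top-left  bias=+0
  edge (8, 4)→(13, 2): d=(5,-2) top-left  bias=+0
    (5,1)@(11, 3): e=[7,10,1] → █
    (6,1)@(13, 3): e=[-1,14,5] → ·
    (5,2)@(11, 5): e=[5,2,11] → █
    (6,2)@(13, 5): e=[-3,6,15] → ·
    (5,3)@(11, 7): e=[3,-6,21] → ·
  covered (2 px):
    · · · · · · · · · ·
    · · · · · █ · · · ·
    · · · · · █ · · · ·
    · · · · · · · · · ·
    · · · · · · · · · ·
    · · · · · · · · · ·
T2:
  2·area = 12
  edge (16, 4)→(2, 2): d=(-14,-2) top-left  bias=+0
  edge (2, 2)→(8, 2): d=(6,0) top-left  bias=+0
  edge (8, 2)→(16, 4): d=(8,2) right/bottom  bias=-1
    (4,1)@(9, 3): e=[0,6,6] → █  [on edge]
    (5,1)@(11, 3): e=[4,6,2] → █
    (6,1)@(13, 3): e=[8,6,-2] → ·
    (4,2)@(9, 5): e=[-28,18,22] → ·
    (5,2)@(11, 5): e=[-24,18,18] → ·
  covered (2 px):
    · · · · · · · · · ·
    · · · · █ █ · · · ·
    · · · · · · · · · ·
    · · · · · · · · · ·
    · · · · · · · · · ·
    · · · · · · · · · ·
T3:
  2·area = 122  (B↔C swapped to make it positive)
  edge (5, 10)→(12, 0): d=(7,-10) top-left  bias=+0
  edge (12, 0)→(20, 6): d=(8,6) right/bottom  bias=-1
  edge (20, 6)→(5, 10): d=(-15,4) right/bottom  bias=-1
    (6,0)@(13, 1): e=[17,2,103] → █
    (7,0)@(15, 1): e=[37,-10,95] → ·
    (5,1)@(11, 3): e=[11,30,81] → █
    (7,1)@(15, 3): e=[51,6,65] → █
    (8,1)@(17, 3): e=[71,-6,57] → ·
    (4,2)@(9, 5): e=[5,58,59] → █
    (8,2)@(17, 5): e=[85,10,27] → █
    (9,2)@(19, 5): e=[105,-2,19] → ·
    (4,3)@(9, 7): e=[19,74,29] → █
    (8,3)@(17, 7): e=[99,26,-3] → ·
    (3,4)@(7, 9): e=[13,102,7] → █
    (4,4)@(9, 9): e=[33,90,-1] → ·
  covered (14 px):
    · · · · · · █ · · ·
    · · · · · █ █ █ · ·
    · · · · █ █ █ █ █ ·
    · · · · █ █ █ █ · ·
    · · · █ · · · · · ·
    · · · · · · · · · ·

Answer: "outside"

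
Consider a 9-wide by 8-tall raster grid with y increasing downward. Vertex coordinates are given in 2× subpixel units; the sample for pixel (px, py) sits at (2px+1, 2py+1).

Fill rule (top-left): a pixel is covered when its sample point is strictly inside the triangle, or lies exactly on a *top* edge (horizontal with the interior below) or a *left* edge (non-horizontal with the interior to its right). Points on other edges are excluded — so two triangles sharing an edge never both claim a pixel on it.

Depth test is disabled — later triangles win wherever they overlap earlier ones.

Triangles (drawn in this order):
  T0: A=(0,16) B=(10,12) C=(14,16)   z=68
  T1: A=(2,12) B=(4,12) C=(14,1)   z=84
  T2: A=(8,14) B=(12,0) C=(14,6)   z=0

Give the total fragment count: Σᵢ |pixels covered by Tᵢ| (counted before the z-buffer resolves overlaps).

T0:
  2·area = 56
  edge (0, 16)→(10, 12): d=(10,-4) top-left  bias=+0
  edge (10, 12)→(14, 16): d=(4,4) right/bottom  bias=-1
  edge (14, 16)→(0, 16): d=(-14,0) right/bottom  bias=-1
    (0,1)@(1, 3): e=[-126,0,182] → ·  [on edge]
    (1,2)@(3, 5): e=[-98,0,154] → ·  [on edge]
    (2,3)@(5, 7): e=[-70,0,126] → ·  [on edge]
    (3,4)@(7, 9): e=[-42,0,98] → ·  [on edge]
    (4,5)@(9, 11): e=[-14,0,70] → ·  [on edge]
    (4,6)@(9, 13): e=[6,8,42] → █
    (5,6)@(11, 13): e=[14,0,42] → ·  [on edge]
    (1,7)@(3, 15): e=[2,40,14] → █
    (2,7)@(5, 15): e=[10,32,14] → █
    (3,7)@(7, 15): e=[18,24,14] → █
    (5,7)@(11, 15): e=[34,8,14] → █
    (6,7)@(13, 15): e=[42,0,14] → ·  [on edge]
  covered (6 px):
    · · · · · · · · ·
    · · · · · · · · ·
    · · · · · · · · ·
    · · · · · · · · ·
    · · · · · · · · ·
    · · · · · · · · ·
    · · · · █ · · · ·
    · █ █ █ █ █ · · ·
T1:
  2·area = 22  (B↔C swapped to make it positive)
  edge (2, 12)→(14, 1): d=(12,-11) top-left  bias=+0
  edge (14, 1)→(4, 12): d=(-10,11) right/bottom  bias=-1
  edge (4, 12)→(2, 12): d=(-2,0) right/bottom  bias=-1
  covered (0 px):
    · · · · · · · · ·
    · · · · · · · · ·
    · · · · · · · · ·
    · · · · · · · · ·
    · · · · · · · · ·
    · · · · · · · · ·
    · · · · · · · · ·
    · · · · · · · · ·
T2:
  2·area = 52
  edge (8, 14)→(12, 0): d=(4,-14) top-left  bias=+0
  edge (12, 0)→(14, 6): d=(2,6) right/bottom  bias=-1
  edge (14, 6)→(8, 14): d=(-6,8) right/bottom  bias=-1
    (6,1)@(13, 3): e=[26,0,26] → ·  [on edge]
    (5,2)@(11, 5): e=[6,16,30] → █
    (6,2)@(13, 5): e=[34,4,14] → █
    (7,2)@(15, 5): e=[62,-8,-2] → ·
    (5,3)@(11, 7): e=[14,20,18] → █
    (7,3)@(15, 7): e=[70,-4,-14] → ·
    (5,4)@(11, 9): e=[22,24,6] → █
    (6,4)@(13, 9): e=[50,12,-10] → ·
    (7,4)@(15, 9): e=[78,0,-26] → ·  [on edge]
    (4,5)@(9, 11): e=[2,40,10] → █
    (5,5)@(11, 11): e=[30,28,-6] → ·
    (4,6)@(9, 13): e=[10,44,-2] → ·
    (8,7)@(17, 15): e=[130,0,-78] → ·  [on edge]
  covered (6 px):
    · · · · · · · · ·
    · · · · · · · · ·
    · · · · · █ █ · ·
    · · · · · █ █ · ·
    · · · · · █ · · ·
    · · · · █ · · · ·
    · · · · · · · · ·
    · · · · · · · · ·

Result: 12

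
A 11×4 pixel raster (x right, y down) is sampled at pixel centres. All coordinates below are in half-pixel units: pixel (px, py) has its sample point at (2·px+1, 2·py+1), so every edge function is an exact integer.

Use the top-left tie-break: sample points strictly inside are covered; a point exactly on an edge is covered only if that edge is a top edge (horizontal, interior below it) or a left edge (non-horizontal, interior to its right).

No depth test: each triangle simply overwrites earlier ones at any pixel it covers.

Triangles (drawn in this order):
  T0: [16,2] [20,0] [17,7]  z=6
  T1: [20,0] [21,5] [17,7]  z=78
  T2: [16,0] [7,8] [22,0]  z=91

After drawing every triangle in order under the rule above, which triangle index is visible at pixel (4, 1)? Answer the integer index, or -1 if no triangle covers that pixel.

T0:
  2·area = 22
  edge (16, 2)→(20, 0): d=(4,-2) top-left  bias=+0
  edge (20, 0)→(17, 7): d=(-3,7) right/bottom  bias=-1
  edge (17, 7)→(16, 2): d=(-1,-5) top-left  bias=+0
    (9,0)@(19, 1): e=[2,4,16] → X
    (10,0)@(21, 1): e=[6,-10,26] → .
    (8,1)@(17, 3): e=[6,12,4] → X
    (9,1)@(19, 3): e=[10,-2,14] → .
    (8,2)@(17, 5): e=[14,6,2] → X
    (9,2)@(19, 5): e=[18,-8,12] → .
    (8,3)@(17, 7): e=[22,0,0] → .  [on edge]
  covered (3 px):
    . . . . . . . . . X .
    . . . . . . . . X . .
    . . . . . . . . X . .
    . . . . . . . . . . .
T1:
  2·area = 22
  edge (20, 0)→(21, 5): d=(1,5) right/bottom  bias=-1
  edge (21, 5)→(17, 7): d=(-4,2) right/bottom  bias=-1
  edge (17, 7)→(20, 0): d=(3,-7) top-left  bias=+0
    (9,1)@(19, 3): e=[8,12,2] → X
    (10,1)@(21, 3): e=[-2,8,16] → .
    (9,2)@(19, 5): e=[10,4,8] → X
    (10,2)@(21, 5): e=[0,0,22] → .  [on edge]
    (8,3)@(17, 7): e=[22,0,0] → .  [on edge]
    (9,3)@(19, 7): e=[12,-4,14] → .
  covered (2 px):
    . . . . . . . . . . .
    . . . . . . . . . X .
    . . . . . . . . . X .
    . . . . . . . . . . .
T2:
  2·area = 48  (B↔C swapped to make it positive)
  edge (16, 0)→(22, 0): d=(6,0) top-left  bias=+0
  edge (22, 0)→(7, 8): d=(-15,8) right/bottom  bias=-1
  edge (7, 8)→(16, 0): d=(9,-8) top-left  bias=+0
    (7,0)@(15, 1): e=[6,41,1] → X
    (8,0)@(17, 1): e=[6,25,17] → X
    (9,0)@(19, 1): e=[6,9,33] → X
    (10,0)@(21, 1): e=[6,-7,49] → .
    (6,1)@(13, 3): e=[18,27,3] → X
    (8,1)@(17, 3): e=[18,-5,35] → .
    (9,1)@(19, 3): e=[18,-21,51] → .
    (5,2)@(11, 5): e=[30,13,5] → X
    (6,2)@(13, 5): e=[30,-3,21] → .
    (7,2)@(15, 5): e=[30,-19,37] → .
    (5,3)@(11, 7): e=[42,-17,23] → .
  covered (6 px):
    . . . . . . . X X X .
    . . . . . . X X . . .
    . . . . . X . . . . .
    . . . . . . . . . . .

Z-buffer (winner per pixel, '.' = empty):
  . . . . . . . 2 2 2 .
  . . . . . . 2 2 0 1 .
  . . . . . 2 . . 0 1 .
  . . . . . . . . . . .

Result: -1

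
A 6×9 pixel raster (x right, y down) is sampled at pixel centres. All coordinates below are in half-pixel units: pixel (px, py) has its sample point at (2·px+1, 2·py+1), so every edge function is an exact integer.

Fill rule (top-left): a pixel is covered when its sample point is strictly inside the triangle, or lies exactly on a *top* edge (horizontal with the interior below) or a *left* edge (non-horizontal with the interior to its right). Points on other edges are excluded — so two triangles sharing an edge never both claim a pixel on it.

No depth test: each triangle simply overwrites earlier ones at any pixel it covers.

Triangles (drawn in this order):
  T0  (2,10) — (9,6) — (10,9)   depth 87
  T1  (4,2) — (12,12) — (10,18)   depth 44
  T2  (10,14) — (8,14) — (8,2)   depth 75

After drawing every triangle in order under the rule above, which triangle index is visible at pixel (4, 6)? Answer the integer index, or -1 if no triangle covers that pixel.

T0:
  2·area = 25
  edge (2, 10)→(9, 6): d=(7,-4) top-left  bias=+0
  edge (9, 6)→(10, 9): d=(1,3) right/bottom  bias=-1
  edge (10, 9)→(2, 10): d=(-8,1) right/bottom  bias=-1
    (4,3)@(9, 7): e=[7,1,17] → █
    (5,3)@(11, 7): e=[15,-5,15] → ·
    (2,4)@(5, 9): e=[5,15,5] → █
    (3,4)@(7, 9): e=[13,9,3] → █
    (5,4)@(11, 9): e=[29,-3,-1] → ·
    (2,5)@(5, 11): e=[19,17,-11] → ·
    (3,5)@(7, 11): e=[27,11,-13] → ·
    (4,5)@(9, 11): e=[35,5,-15] → ·
  covered (4 px):
    · · · · · ·
    · · · · · ·
    · · · · · ·
    · · · · █ ·
    · · █ █ █ ·
    · · · · · ·
    · · · · · ·
    · · · · · ·
    · · · · · ·
T1:
  2·area = 68
  edge (4, 2)→(12, 12): d=(8,10) right/bottom  bias=-1
  edge (12, 12)→(10, 18): d=(-2,6) right/bottom  bias=-1
  edge (10, 18)→(4, 2): d=(-6,-16) top-left  bias=+0
    (3,3)@(7, 7): e=[10,40,18] → █
    (4,3)@(9, 7): e=[-10,28,50] → ·
    (3,4)@(7, 9): e=[26,36,6] → █
    (4,4)@(9, 9): e=[6,24,38] → █
    (5,4)@(11, 9): e=[-14,12,70] → ·
    (3,5)@(7, 11): e=[42,32,-6] → ·
    (4,5)@(9, 11): e=[22,20,26] → █
    (5,5)@(11, 11): e=[2,8,58] → █
    (4,6)@(9, 13): e=[38,16,14] → █
    (4,7)@(9, 15): e=[54,12,2] → █
    (5,7)@(11, 15): e=[34,0,34] → ·  [on edge]
    (4,8)@(9, 17): e=[70,8,-10] → ·
  covered (8 px):
    · · · · · ·
    · · · · · ·
    · · · · · ·
    · · · █ · ·
    · · · █ █ ·
    · · · · █ █
    · · · · █ █
    · · · · █ ·
    · · · · · ·
T2:
  2·area = 24
  edge (10, 14)→(8, 14): d=(-2,0) right/bottom  bias=-1
  edge (8, 14)→(8, 2): d=(0,-12) top-left  bias=+0
  edge (8, 2)→(10, 14): d=(2,12) right/bottom  bias=-1
    (4,4)@(9, 9): e=[10,12,2] → █
    (5,4)@(11, 9): e=[10,36,-22] → ·
    (4,5)@(9, 11): e=[6,12,6] → █
    (5,5)@(11, 11): e=[6,36,-18] → ·
    (4,6)@(9, 13): e=[2,12,10] → █
    (5,6)@(11, 13): e=[2,36,-14] → ·
    (4,7)@(9, 15): e=[-2,12,14] → ·
  covered (3 px):
    · · · · · ·
    · · · · · ·
    · · · · · ·
    · · · · · ·
    · · · · █ ·
    · · · · █ ·
    · · · · █ ·
    · · · · · ·
    · · · · · ·

Z-buffer (winner per pixel, '.' = empty):
  . . . . . .
  . . . . . .
  . . . . . .
  . . . 1 0 .
  . . 0 1 2 .
  . . . . 2 1
  . . . . 2 1
  . . . . 1 .
  . . . . . .

Answer: 2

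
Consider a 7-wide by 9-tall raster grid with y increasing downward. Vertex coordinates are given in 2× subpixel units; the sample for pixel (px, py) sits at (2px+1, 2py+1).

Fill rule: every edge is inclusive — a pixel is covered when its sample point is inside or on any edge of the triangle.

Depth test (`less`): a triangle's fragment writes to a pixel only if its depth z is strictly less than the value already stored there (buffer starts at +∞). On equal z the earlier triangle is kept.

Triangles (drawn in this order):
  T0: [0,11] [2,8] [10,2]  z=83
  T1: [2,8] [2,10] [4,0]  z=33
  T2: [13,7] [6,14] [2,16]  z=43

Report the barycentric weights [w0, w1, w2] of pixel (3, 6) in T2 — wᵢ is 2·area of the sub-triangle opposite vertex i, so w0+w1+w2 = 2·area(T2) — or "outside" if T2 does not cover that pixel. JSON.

T0:
  2·area = 12
  edge (0, 11)→(2, 8): d=(2,-3) inclusive
  edge (2, 8)→(10, 2): d=(8,-6) inclusive
  edge (10, 2)→(0, 11): d=(-10,9) inclusive
  covered (0 px):
    · · · · · · ·
    · · · · · · ·
    · · · · · · ·
    · · · · · · ·
    · · · · · · ·
    · · · · · · ·
    · · · · · · ·
    · · · · · · ·
    · · · · · · ·
T1:
  2·area = 4  (B↔C swapped to make it positive)
  edge (2, 8)→(4, 0): d=(2,-8) inclusive
  edge (4, 0)→(2, 10): d=(-2,10) inclusive
  edge (2, 10)→(2, 8): d=(0,-2) inclusive
    (1,2)@(3, 5): e=[2,0,2] → █  [on edge]
    (2,2)@(5, 5): e=[18,-20,6] → ·
    (1,3)@(3, 7): e=[6,-4,2] → ·
    (0,7)@(1, 15): e=[6,0,-2] → ·  [on edge]
  covered (1 px):
    · · · · · · ·
    · · · · · · ·
    · █ · · · · ·
    · · · · · · ·
    · · · · · · ·
    · · · · · · ·
    · · · · · · ·
    · · · · · · ·
    · · · · · · ·
T2:
  2·area = 14
  edge (13, 7)→(6, 14): d=(-7,7) inclusive
  edge (6, 14)→(2, 16): d=(-4,2) inclusive
  edge (2, 16)→(13, 7): d=(11,-9) inclusive
    (6,3)@(13, 7): e=[0,14,0] → █  [on edge]
    (5,4)@(11, 9): e=[0,10,4] → █  [on edge]
    (6,4)@(13, 9): e=[-14,6,22] → ·
    (4,5)@(9, 11): e=[0,6,8] → █  [on edge]
    (5,5)@(11, 11): e=[-14,2,26] → ·
    (3,6)@(7, 13): e=[0,2,12] → █  [on edge]
    (4,6)@(9, 13): e=[-14,-2,30] → ·
    (2,7)@(5, 15): e=[0,-2,16] → ·  [on edge]
    (3,7)@(7, 15): e=[-14,-6,34] → ·
    (1,8)@(3, 17): e=[0,-6,20] → ·  [on edge]
  covered (4 px):
    · · · · · · ·
    · · · · · · ·
    · · · · · · ·
    · · · · · · █
    · · · · · █ ·
    · · · · █ · ·
    · · · █ · · ·
    · · · · · · ·
    · · · · · · ·

Final: [2,12,0]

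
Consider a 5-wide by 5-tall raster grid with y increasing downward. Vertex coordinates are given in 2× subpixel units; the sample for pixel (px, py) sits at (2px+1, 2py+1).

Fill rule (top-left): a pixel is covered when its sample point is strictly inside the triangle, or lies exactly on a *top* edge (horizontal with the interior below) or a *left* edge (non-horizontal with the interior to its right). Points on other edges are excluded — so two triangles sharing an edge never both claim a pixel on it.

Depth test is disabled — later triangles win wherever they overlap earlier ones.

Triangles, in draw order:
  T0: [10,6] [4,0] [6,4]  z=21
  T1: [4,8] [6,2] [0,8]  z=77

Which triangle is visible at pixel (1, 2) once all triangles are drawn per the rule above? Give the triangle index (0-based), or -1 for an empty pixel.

T0:
  2·area = 12  (B↔C swapped to make it positive)
  edge (10, 6)→(6, 4): d=(-4,-2) top-left  bias=+0
  edge (6, 4)→(4, 0): d=(-2,-4) top-left  bias=+0
  edge (4, 0)→(10, 6): d=(6,6) right/bottom  bias=-1
    (2,0)@(5, 1): e=[10,2,0] → ·  [on edge]
    (3,1)@(7, 3): e=[6,6,0] → ·  [on edge]
    (4,2)@(9, 5): e=[2,10,0] → ·  [on edge]
  covered (0 px):
    · · · · ·
    · · · · ·
    · · · · ·
    · · · · ·
    · · · · ·
T1:
  2·area = 24  (B↔C swapped to make it positive)
  edge (4, 8)→(0, 8): d=(-4,0) right/bottom  bias=-1
  edge (0, 8)→(6, 2): d=(6,-6) top-left  bias=+0
  edge (6, 2)→(4, 8): d=(-2,6) right/bottom  bias=-1
    (3,0)@(7, 1): e=[28,0,-4] → ·  [on edge]
    (2,1)@(5, 3): e=[20,0,4] → █  [on edge]
    (3,1)@(7, 3): e=[20,12,-8] → ·
    (1,2)@(3, 5): e=[12,0,12] → █  [on edge]
    (2,2)@(5, 5): e=[12,12,0] → ·  [on edge]
    (0,3)@(1, 7): e=[4,0,20] → █  [on edge]
    (2,3)@(5, 7): e=[4,24,-4] → ·
    (0,4)@(1, 9): e=[-4,12,16] → ·
    (1,4)@(3, 9): e=[-4,24,4] → ·
  covered (4 px):
    · · · · ·
    · · █ · ·
    · █ · · ·
    █ █ · · ·
    · · · · ·

Z-buffer (winner per pixel, '.' = empty):
  . . . . .
  . . 1 . .
  . 1 . . .
  1 1 . . .
  . . . . .

Answer: 1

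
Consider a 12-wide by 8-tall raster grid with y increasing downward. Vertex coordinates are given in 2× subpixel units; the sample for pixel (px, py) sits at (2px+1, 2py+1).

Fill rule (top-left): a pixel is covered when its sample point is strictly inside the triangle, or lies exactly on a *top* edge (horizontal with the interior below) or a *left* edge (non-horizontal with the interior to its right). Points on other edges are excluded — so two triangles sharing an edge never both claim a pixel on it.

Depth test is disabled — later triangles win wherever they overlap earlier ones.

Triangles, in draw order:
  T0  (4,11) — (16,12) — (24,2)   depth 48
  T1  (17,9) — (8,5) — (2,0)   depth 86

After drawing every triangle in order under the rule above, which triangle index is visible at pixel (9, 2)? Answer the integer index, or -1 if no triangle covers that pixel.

T0:
  2·area = 128  (B↔C swapped to make it positive)
  edge (4, 11)→(24, 2): d=(20,-9) top-left  bias=+0
  edge (24, 2)→(16, 12): d=(-8,10) right/bottom  bias=-1
  edge (16, 12)→(4, 11): d=(-12,-1) top-left  bias=+0
    (11,1)@(23, 3): e=[11,2,115] → █
    (9,2)@(19, 5): e=[15,26,87] → █
    (10,2)@(21, 5): e=[33,6,89] → █
    (11,2)@(23, 5): e=[51,-14,91] → ·
    (6,3)@(13, 7): e=[1,70,57] → █
    (7,3)@(15, 7): e=[19,50,59] → █
    (8,3)@(17, 7): e=[37,30,61] → █
    (10,3)@(21, 7): e=[73,-10,65] → ·
    (4,4)@(9, 9): e=[5,94,29] → █
    (5,4)@(11, 9): e=[23,74,31] → █
    (9,4)@(19, 9): e=[95,-6,39] → ·
    (2,5)@(5, 11): e=[9,118,1] → █
  covered (18 px):
    · · · · · · · · · · · ·
    · · · · · · · · · · · █
    · · · · · · · · · █ █ ·
    · · · · · · █ █ █ █ · ·
    · · · · █ █ █ █ █ · · ·
    · · █ █ █ █ █ █ · · · ·
    · · · · · · · · · · · ·
    · · · · · · · · · · · ·
T1:
  2·area = 21
  edge (17, 9)→(8, 5): d=(-9,-4) top-left  bias=+0
  edge (8, 5)→(2, 0): d=(-6,-5) top-left  bias=+0
  edge (2, 0)→(17, 9): d=(15,9) right/bottom  bias=-1
    (3,1)@(7, 3): e=[14,7,0] → ·  [on edge]
    (4,2)@(9, 5): e=[4,5,12] → █
    (5,2)@(11, 5): e=[12,15,-6] → ·
    (4,3)@(9, 7): e=[-14,-7,42] → ·
    (6,3)@(13, 7): e=[2,13,6] → █
    (7,3)@(15, 7): e=[10,23,-12] → ·
    (6,4)@(13, 9): e=[-16,1,36] → ·
    (8,4)@(17, 9): e=[0,21,0] → ·  [on edge]
  covered (2 px):
    · · · · · · · · · · · ·
    · · · · · · · · · · · ·
    · · · · █ · · · · · · ·
    · · · · · · █ · · · · ·
    · · · · · · · · · · · ·
    · · · · · · · · · · · ·
    · · · · · · · · · · · ·
    · · · · · · · · · · · ·

Z-buffer (winner per pixel, '.' = empty):
  . . . . . . . . . . . .
  . . . . . . . . . . . 0
  . . . . 1 . . . . 0 0 .
  . . . . . . 1 0 0 0 . .
  . . . . 0 0 0 0 0 . . .
  . . 0 0 0 0 0 0 . . . .
  . . . . . . . . . . . .
  . . . . . . . . . . . .

Final: 0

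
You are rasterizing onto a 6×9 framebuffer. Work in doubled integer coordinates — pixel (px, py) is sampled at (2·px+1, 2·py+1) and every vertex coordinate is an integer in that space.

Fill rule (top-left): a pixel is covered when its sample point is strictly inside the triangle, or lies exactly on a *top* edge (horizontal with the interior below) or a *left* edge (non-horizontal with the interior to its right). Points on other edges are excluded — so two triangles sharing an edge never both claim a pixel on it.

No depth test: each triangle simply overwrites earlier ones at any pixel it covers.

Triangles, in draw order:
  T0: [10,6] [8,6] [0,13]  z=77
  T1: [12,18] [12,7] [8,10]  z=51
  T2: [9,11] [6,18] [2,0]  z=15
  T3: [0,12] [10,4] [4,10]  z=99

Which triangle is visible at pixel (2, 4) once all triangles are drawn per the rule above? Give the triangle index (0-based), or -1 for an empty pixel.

T0:
  2·area = 14  (B↔C swapped to make it positive)
  edge (10, 6)→(0, 13): d=(-10,7) right/bottom  bias=-1
  edge (0, 13)→(8, 6): d=(8,-7) top-left  bias=+0
  edge (8, 6)→(10, 6): d=(2,0) top-left  bias=+0
    (3,3)@(7, 7): e=[11,1,2] → █
    (4,3)@(9, 7): e=[-3,15,2] → ·
    (2,4)@(5, 9): e=[5,3,6] → █
    (3,4)@(7, 9): e=[-9,17,6] → ·
    (2,5)@(5, 11): e=[-15,19,10] → ·
  covered (2 px):
    · · · · · ·
    · · · · · ·
    · · · · · ·
    · · · █ · ·
    · · █ · · ·
    · · · · · ·
    · · · · · ·
    · · · · · ·
    · · · · · ·
T1:
  2·area = 44  (B↔C swapped to make it positive)
  edge (12, 18)→(8, 10): d=(-4,-8) top-left  bias=+0
  edge (8, 10)→(12, 7): d=(4,-3) top-left  bias=+0
  edge (12, 7)→(12, 18): d=(0,11) right/bottom  bias=-1
    (5,4)@(11, 9): e=[28,5,11] → █
    (4,5)@(9, 11): e=[4,7,33] → █
    (4,6)@(9, 13): e=[-4,15,33] → ·
    (5,6)@(11, 13): e=[12,21,11] → █
    (5,7)@(11, 15): e=[4,29,11] → █
    (5,8)@(11, 17): e=[-4,37,11] → ·
  covered (5 px):
    · · · · · ·
    · · · · · ·
    · · · · · ·
    · · · · · ·
    · · · · · █
    · · · · █ █
    · · · · · █
    · · · · · █
    · · · · · ·
T2:
  2·area = 82
  edge (9, 11)→(6, 18): d=(-3,7) right/bottom  bias=-1
  edge (6, 18)→(2, 0): d=(-4,-18) top-left  bias=+0
  edge (2, 0)→(9, 11): d=(7,11) right/bottom  bias=-1
    (1,1)@(3, 3): e=[66,6,10] → █
    (2,1)@(5, 3): e=[52,42,-12] → ·
    (1,2)@(3, 5): e=[60,-2,24] → ·
    (2,2)@(5, 5): e=[46,34,2] → █
    (3,2)@(7, 5): e=[32,70,-20] → ·
    (2,3)@(5, 7): e=[40,26,16] → █
    (3,3)@(7, 7): e=[26,62,-6] → ·
    (2,4)@(5, 9): e=[34,18,30] → █
    (3,4)@(7, 9): e=[20,54,8] → █
    (4,4)@(9, 9): e=[6,90,-14] → ·
    (2,5)@(5, 11): e=[28,10,44] → █
    (4,5)@(9, 11): e=[0,82,0] → ·  [on edge]
  covered (10 px):
    · · · · · ·
    · █ · · · ·
    · · █ · · ·
    · · █ · · ·
    · · █ █ · ·
    · · █ █ · ·
    · · █ █ · ·
    · · · █ · ·
    · · · · · ·
T3:
  2·area = 12
  edge (0, 12)→(10, 4): d=(10,-8) top-left  bias=+0
  edge (10, 4)→(4, 10): d=(-6,6) right/bottom  bias=-1
  edge (4, 10)→(0, 12): d=(-4,2) right/bottom  bias=-1
    (5,1)@(11, 3): e=[-2,0,14] → ·  [on edge]
    (4,2)@(9, 5): e=[2,0,10] → ·  [on edge]
    (3,3)@(7, 7): e=[6,0,6] → ·  [on edge]
    (2,4)@(5, 9): e=[10,0,2] → ·  [on edge]
    (1,5)@(3, 11): e=[14,0,-2] → ·  [on edge]
    (0,6)@(1, 13): e=[18,0,-6] → ·  [on edge]
  covered (0 px):
    · · · · · ·
    · · · · · ·
    · · · · · ·
    · · · · · ·
    · · · · · ·
    · · · · · ·
    · · · · · ·
    · · · · · ·
    · · · · · ·

Z-buffer (winner per pixel, '.' = empty):
  . . . . . .
  . 2 . . . .
  . . 2 . . .
  . . 2 0 . .
  . . 2 2 . 1
  . . 2 2 1 1
  . . 2 2 . 1
  . . . 2 . 1
  . . . . . .

Final: 2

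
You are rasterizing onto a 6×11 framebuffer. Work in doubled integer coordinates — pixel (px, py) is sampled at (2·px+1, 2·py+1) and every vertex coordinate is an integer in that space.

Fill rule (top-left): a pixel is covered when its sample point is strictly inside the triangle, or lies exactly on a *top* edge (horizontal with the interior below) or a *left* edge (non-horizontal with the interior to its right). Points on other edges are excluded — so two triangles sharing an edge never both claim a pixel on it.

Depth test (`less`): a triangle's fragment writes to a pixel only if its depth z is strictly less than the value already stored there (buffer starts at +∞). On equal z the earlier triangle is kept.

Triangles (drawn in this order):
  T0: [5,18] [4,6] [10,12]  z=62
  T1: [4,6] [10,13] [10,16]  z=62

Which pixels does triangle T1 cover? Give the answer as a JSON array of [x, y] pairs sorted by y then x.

T0:
  2·area = 66
  edge (5, 18)→(4, 6): d=(-1,-12) top-left  bias=+0
  edge (4, 6)→(10, 12): d=(6,6) right/bottom  bias=-1
  edge (10, 12)→(5, 18): d=(-5,6) right/bottom  bias=-1
    (0,1)@(1, 3): e=[-33,0,99] → .  [on edge]
    (1,2)@(3, 5): e=[-11,0,77] → .  [on edge]
    (2,3)@(5, 7): e=[11,0,55] → .  [on edge]
    (2,4)@(5, 9): e=[9,12,45] → X
    (3,4)@(7, 9): e=[33,0,33] → .  [on edge]
    (2,5)@(5, 11): e=[7,24,35] → X
    (3,5)@(7, 11): e=[31,12,23] → X
    (4,5)@(9, 11): e=[55,0,11] → .  [on edge]
    (2,6)@(5, 13): e=[5,36,25] → X
    (4,6)@(9, 13): e=[53,12,1] → X
    (5,6)@(11, 13): e=[77,0,-11] → .  [on edge]
    (2,7)@(5, 15): e=[3,48,15] → X
  covered (9 px):
    . . . . . .
    . . . . . .
    . . . . . .
    . . . . . .
    . . X . . .
    . . X X . .
    . . X X X .
    . . X X . .
    . . X . . .
    . . . . . .
    . . . . . .
T1:
  2·area = 18
  edge (4, 6)→(10, 13): d=(6,7) right/bottom  bias=-1
  edge (10, 13)→(10, 16): d=(0,3) right/bottom  bias=-1
  edge (10, 16)→(4, 6): d=(-6,-10) top-left  bias=+0
    (0,0)@(1, 1): e=[-9,27,0] → .  [on edge]
    (3,5)@(7, 11): e=[9,9,0] → X  [on edge]
    (4,5)@(9, 11): e=[-5,3,20] → .
    (3,6)@(7, 13): e=[21,9,-12] → .
    (4,6)@(9, 13): e=[7,3,8] → X
    (5,6)@(11, 13): e=[-7,-3,28] → .
    (4,7)@(9, 15): e=[19,3,-4] → .
  covered (2 px):
    . . . . . .
    . . . . . .
    . . . . . .
    . . . . . .
    . . . . . .
    . . . X . .
    . . . . X .
    . . . . . .
    . . . . . .
    . . . . . .
    . . . . . .

Result: [[3,5],[4,6]]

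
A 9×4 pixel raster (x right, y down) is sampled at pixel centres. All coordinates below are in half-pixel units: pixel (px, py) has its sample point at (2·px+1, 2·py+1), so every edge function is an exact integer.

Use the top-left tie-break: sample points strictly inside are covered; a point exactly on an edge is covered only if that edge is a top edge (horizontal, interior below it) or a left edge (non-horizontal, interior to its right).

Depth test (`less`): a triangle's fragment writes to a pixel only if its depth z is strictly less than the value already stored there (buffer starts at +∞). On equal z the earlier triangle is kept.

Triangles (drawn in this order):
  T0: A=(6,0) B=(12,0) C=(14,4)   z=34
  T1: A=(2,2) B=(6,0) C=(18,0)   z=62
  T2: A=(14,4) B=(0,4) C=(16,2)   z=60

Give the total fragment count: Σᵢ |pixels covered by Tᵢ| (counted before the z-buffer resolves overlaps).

T0:
  2·area = 24
  edge (6, 0)→(12, 0): d=(6,0) top-left  bias=+0
  edge (12, 0)→(14, 4): d=(2,4) right/bottom  bias=-1
  edge (14, 4)→(6, 0): d=(-8,-4) top-left  bias=+0
    (4,0)@(9, 1): e=[6,14,4] → █
    (5,0)@(11, 1): e=[6,6,12] → █
    (6,0)@(13, 1): e=[6,-2,20] → ·
    (4,1)@(9, 3): e=[18,18,-12] → ·
    (5,1)@(11, 3): e=[18,10,-4] → ·
    (6,1)@(13, 3): e=[18,2,4] → █
    (7,1)@(15, 3): e=[18,-6,12] → ·
    (6,2)@(13, 5): e=[30,6,-12] → ·
  covered (3 px):
    · · · · █ █ · · ·
    · · · · · · █ · ·
    · · · · · · · · ·
    · · · · · · · · ·
T1:
  2·area = 24
  edge (2, 2)→(6, 0): d=(4,-2) top-left  bias=+0
  edge (6, 0)→(18, 0): d=(12,0) top-left  bias=+0
  edge (18, 0)→(2, 2): d=(-16,2) right/bottom  bias=-1
    (2,0)@(5, 1): e=[2,12,10] → █
    (3,0)@(7, 1): e=[6,12,6] → █
    (4,0)@(9, 1): e=[10,12,2] → █
    (5,0)@(11, 1): e=[14,12,-2] → ·
    (2,1)@(5, 3): e=[10,36,-22] → ·
    (3,1)@(7, 3): e=[14,36,-26] → ·
    (4,1)@(9, 3): e=[18,36,-30] → ·
  covered (3 px):
    · · █ █ █ · · · ·
    · · · · · · · · ·
    · · · · · · · · ·
    · · · · · · · · ·
T2:
  2·area = 28
  edge (14, 4)→(0, 4): d=(-14,0) right/bottom  bias=-1
  edge (0, 4)→(16, 2): d=(16,-2) top-left  bias=+0
  edge (16, 2)→(14, 4): d=(-2,2) right/bottom  bias=-1
    (8,0)@(17, 1): e=[42,-14,0] → ·  [on edge]
    (4,1)@(9, 3): e=[14,2,12] → █
    (5,1)@(11, 3): e=[14,6,8] → █
    (6,1)@(13, 3): e=[14,10,4] → █
    (7,1)@(15, 3): e=[14,14,0] → ·  [on edge]
    (4,2)@(9, 5): e=[-14,34,8] → ·
    (5,2)@(11, 5): e=[-14,38,4] → ·
    (6,2)@(13, 5): e=[-14,42,0] → ·  [on edge]
    (5,3)@(11, 7): e=[-42,70,0] → ·  [on edge]
  covered (3 px):
    · · · · · · · · ·
    · · · · █ █ █ · ·
    · · · · · · · · ·
    · · · · · · · · ·

Final: 9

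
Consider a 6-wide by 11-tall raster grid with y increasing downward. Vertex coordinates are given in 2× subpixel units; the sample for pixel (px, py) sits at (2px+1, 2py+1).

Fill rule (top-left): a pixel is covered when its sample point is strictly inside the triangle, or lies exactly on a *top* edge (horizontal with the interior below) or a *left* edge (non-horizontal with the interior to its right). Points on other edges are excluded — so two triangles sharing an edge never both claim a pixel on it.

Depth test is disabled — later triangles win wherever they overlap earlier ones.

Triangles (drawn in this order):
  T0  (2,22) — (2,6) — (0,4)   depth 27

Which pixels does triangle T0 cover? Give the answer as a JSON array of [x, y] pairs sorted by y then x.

T0:
  2·area = 32  (B↔C swapped to make it positive)
  edge (2, 22)→(0, 4): d=(-2,-18) top-left  bias=+0
  edge (0, 4)→(2, 6): d=(2,2) right/bottom  bias=-1
  edge (2, 6)→(2, 22): d=(0,16) right/bottom  bias=-1
    (0,2)@(1, 5): e=[16,0,16] → .  [on edge]
    (0,3)@(1, 7): e=[12,4,16] → X
    (1,3)@(3, 7): e=[48,0,-16] → .  [on edge]
    (0,4)@(1, 9): e=[8,8,16] → X
    (1,4)@(3, 9): e=[44,4,-16] → .
    (2,4)@(5, 9): e=[80,0,-48] → .  [on edge]
    (0,5)@(1, 11): e=[4,12,16] → X
    (1,5)@(3, 11): e=[40,8,-16] → .
    (3,5)@(7, 11): e=[112,0,-80] → .  [on edge]
    (0,6)@(1, 13): e=[0,16,16] → X  [on edge]
    (1,6)@(3, 13): e=[36,12,-16] → .
    (4,6)@(9, 13): e=[144,0,-112] → .  [on edge]
    (5,7)@(11, 15): e=[176,0,-144] → .  [on edge]
  covered (4 px):
    . . . . . .
    . . . . . .
    . . . . . .
    X . . . . .
    X . . . . .
    X . . . . .
    X . . . . .
    . . . . . .
    . . . . . .
    . . . . . .
    . . . . . .

Final: [[0,3],[0,4],[0,5],[0,6]]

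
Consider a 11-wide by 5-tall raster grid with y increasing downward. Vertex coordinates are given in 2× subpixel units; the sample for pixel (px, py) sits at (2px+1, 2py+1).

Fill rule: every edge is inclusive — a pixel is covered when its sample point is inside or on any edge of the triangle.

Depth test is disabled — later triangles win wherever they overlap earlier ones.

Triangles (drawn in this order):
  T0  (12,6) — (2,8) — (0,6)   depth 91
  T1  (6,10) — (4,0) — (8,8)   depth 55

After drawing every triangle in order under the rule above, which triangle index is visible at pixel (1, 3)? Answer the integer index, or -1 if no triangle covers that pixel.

T0:
  2·area = 24
  edge (12, 6)→(2, 8): d=(-10,2) inclusive
  edge (2, 8)→(0, 6): d=(-2,-2) inclusive
  edge (0, 6)→(12, 6): d=(12,0) inclusive
    (8,2)@(17, 5): e=[0,36,-12] → ·  [on edge]
    (0,3)@(1, 7): e=[12,0,12] → █  [on edge]
    (1,3)@(3, 7): e=[8,4,12] → █
    (2,3)@(5, 7): e=[4,8,12] → █
    (3,3)@(7, 7): e=[0,12,12] → █  [on edge]
    (4,3)@(9, 7): e=[-4,16,12] → ·
    (0,4)@(1, 9): e=[-8,-4,36] → ·
    (1,4)@(3, 9): e=[-12,0,36] → ·  [on edge]
    (2,4)@(5, 9): e=[-16,4,36] → ·
    (3,4)@(7, 9): e=[-20,8,36] → ·
  covered (4 px):
    · · · · · · · · · · ·
    · · · · · · · · · · ·
    · · · · · · · · · · ·
    █ █ █ █ · · · · · · ·
    · · · · · · · · · · ·
T1:
  2·area = 24
  edge (6, 10)→(4, 0): d=(-2,-10) inclusive
  edge (4, 0)→(8, 8): d=(4,8) inclusive
  edge (8, 8)→(6, 10): d=(-2,2) inclusive
    (7,0)@(15, 1): e=[108,-84,0] → ·  [on edge]
    (2,1)@(5, 3): e=[4,4,16] → █
    (3,1)@(7, 3): e=[24,-12,12] → ·
    (6,1)@(13, 3): e=[84,-60,0] → ·  [on edge]
    (2,2)@(5, 5): e=[0,12,12] → █  [on edge]
    (3,2)@(7, 5): e=[20,-4,8] → ·
    (5,2)@(11, 5): e=[60,-36,0] → ·  [on edge]
    (2,3)@(5, 7): e=[-4,20,8] → ·
    (3,3)@(7, 7): e=[16,4,4] → █
    (4,3)@(9, 7): e=[36,-12,0] → ·  [on edge]
    (3,4)@(7, 9): e=[12,12,0] → █  [on edge]
    (4,4)@(9, 9): e=[32,-4,-4] → ·
  covered (4 px):
    · · · · · · · · · · ·
    · · █ · · · · · · · ·
    · · █ · · · · · · · ·
    · · · █ · · · · · · ·
    · · · █ · · · · · · ·

Z-buffer (winner per pixel, '.' = empty):
  . . . . . . . . . . .
  . . 1 . . . . . . . .
  . . 1 . . . . . . . .
  0 0 0 1 . . . . . . .
  . . . 1 . . . . . . .

Answer: 0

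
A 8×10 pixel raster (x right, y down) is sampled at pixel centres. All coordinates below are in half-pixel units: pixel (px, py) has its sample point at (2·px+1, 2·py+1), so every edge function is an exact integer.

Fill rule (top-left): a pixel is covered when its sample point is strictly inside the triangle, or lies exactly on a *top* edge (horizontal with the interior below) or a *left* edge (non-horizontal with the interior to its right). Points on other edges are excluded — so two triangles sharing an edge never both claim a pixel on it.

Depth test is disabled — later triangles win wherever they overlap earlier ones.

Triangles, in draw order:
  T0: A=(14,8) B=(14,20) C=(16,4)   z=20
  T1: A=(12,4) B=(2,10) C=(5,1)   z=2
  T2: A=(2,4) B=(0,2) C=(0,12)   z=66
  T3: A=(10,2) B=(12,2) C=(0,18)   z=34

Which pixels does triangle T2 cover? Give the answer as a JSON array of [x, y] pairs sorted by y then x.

T0:
  2·area = 24  (B↔C swapped to make it positive)
  edge (14, 8)→(16, 4): d=(2,-4) top-left  bias=+0
  edge (16, 4)→(14, 20): d=(-2,16) right/bottom  bias=-1
  edge (14, 20)→(14, 8): d=(0,-12) top-left  bias=+0
    (7,3)@(15, 7): e=[2,10,12] → █
    (7,4)@(15, 9): e=[6,6,12] → █
    (7,5)@(15, 11): e=[10,2,12] → █
    (7,6)@(15, 13): e=[14,-2,12] → ·
  covered (3 px):
    · · · · · · · ·
    · · · · · · · ·
    · · · · · · · ·
    · · · · · · · █
    · · · · · · · █
    · · · · · · · █
    · · · · · · · ·
    · · · · · · · ·
    · · · · · · · ·
    · · · · · · · ·
T1:
  2·area = 72
  edge (12, 4)→(2, 10): d=(-10,6) right/bottom  bias=-1
  edge (2, 10)→(5, 1): d=(3,-9) top-left  bias=+0
  edge (5, 1)→(12, 4): d=(7,3) right/bottom  bias=-1
    (2,0)@(5, 1): e=[72,0,0] → ·  [on edge]
    (2,1)@(5, 3): e=[52,6,14] → █
    (3,1)@(7, 3): e=[40,24,8] → █
    (4,1)@(9, 3): e=[28,42,2] → █
    (5,1)@(11, 3): e=[16,60,-4] → ·
    (2,2)@(5, 5): e=[32,12,28] → █
    (5,2)@(11, 5): e=[-4,66,10] → ·
    (1,3)@(3, 7): e=[24,0,48] → █  [on edge]
    (3,3)@(7, 7): e=[0,36,36] → ·  [on edge]
    (4,3)@(9, 7): e=[-12,54,30] → ·
    (1,4)@(3, 9): e=[4,6,62] → █
    (2,4)@(5, 9): e=[-8,24,56] → ·
    (0,6)@(1, 13): e=[-24,0,96] → ·  [on edge]
  covered (9 px):
    · · · · · · · ·
    · · █ █ █ · · ·
    · · █ █ █ · · ·
    · █ █ · · · · ·
    · █ · · · · · ·
    · · · · · · · ·
    · · · · · · · ·
    · · · · · · · ·
    · · · · · · · ·
    · · · · · · · ·
T2:
  2·area = 20  (B↔C swapped to make it positive)
  edge (2, 4)→(0, 12): d=(-2,8) right/bottom  bias=-1
  edge (0, 12)→(0, 2): d=(0,-10) top-left  bias=+0
  edge (0, 2)→(2, 4): d=(2,2) right/bottom  bias=-1
    (0,1)@(1, 3): e=[10,10,0] → ·  [on edge]
    (0,2)@(1, 5): e=[6,10,4] → █
    (1,2)@(3, 5): e=[-10,30,0] → ·  [on edge]
    (0,3)@(1, 7): e=[2,10,8] → █
    (1,3)@(3, 7): e=[-14,30,4] → ·
    (2,3)@(5, 7): e=[-30,50,0] → ·  [on edge]
    (0,4)@(1, 9): e=[-2,10,12] → ·
    (3,4)@(7, 9): e=[-50,70,0] → ·  [on edge]
    (4,5)@(9, 11): e=[-70,90,0] → ·  [on edge]
    (5,6)@(11, 13): e=[-90,110,0] → ·  [on edge]
    (6,7)@(13, 15): e=[-110,130,0] → ·  [on edge]
    (7,8)@(15, 17): e=[-130,150,0] → ·  [on edge]
  covered (2 px):
    · · · · · · · ·
    · · · · · · · ·
    █ · · · · · · ·
    █ · · · · · · ·
    · · · · · · · ·
    · · · · · · · ·
    · · · · · · · ·
    · · · · · · · ·
    · · · · · · · ·
    · · · · · · · ·
T3:
  2·area = 32
  edge (10, 2)→(12, 2): d=(2,0) top-left  bias=+0
  edge (12, 2)→(0, 18): d=(-12,16) right/bottom  bias=-1
  edge (0, 18)→(10, 2): d=(10,-16) top-left  bias=+0
    (5,1)@(11, 3): e=[2,4,26] → █
    (6,1)@(13, 3): e=[2,-28,58] → ·
    (4,2)@(9, 5): e=[6,12,14] → █
    (5,2)@(11, 5): e=[6,-20,46] → ·
    (3,3)@(7, 7): e=[10,20,2] → █
    (4,3)@(9, 7): e=[10,-12,34] → ·
    (3,4)@(7, 9): e=[14,-4,22] → ·
    (2,5)@(5, 11): e=[18,4,10] → █
    (3,5)@(7, 11): e=[18,-28,42] → ·
    (2,6)@(5, 13): e=[22,-20,30] → ·
  covered (4 px):
    · · · · · · · ·
    · · · · · █ · ·
    · · · · █ · · ·
    · · · █ · · · ·
    · · · · · · · ·
    · · █ · · · · ·
    · · · · · · · ·
    · · · · · · · ·
    · · · · · · · ·
    · · · · · · · ·

Result: [[0,2],[0,3]]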